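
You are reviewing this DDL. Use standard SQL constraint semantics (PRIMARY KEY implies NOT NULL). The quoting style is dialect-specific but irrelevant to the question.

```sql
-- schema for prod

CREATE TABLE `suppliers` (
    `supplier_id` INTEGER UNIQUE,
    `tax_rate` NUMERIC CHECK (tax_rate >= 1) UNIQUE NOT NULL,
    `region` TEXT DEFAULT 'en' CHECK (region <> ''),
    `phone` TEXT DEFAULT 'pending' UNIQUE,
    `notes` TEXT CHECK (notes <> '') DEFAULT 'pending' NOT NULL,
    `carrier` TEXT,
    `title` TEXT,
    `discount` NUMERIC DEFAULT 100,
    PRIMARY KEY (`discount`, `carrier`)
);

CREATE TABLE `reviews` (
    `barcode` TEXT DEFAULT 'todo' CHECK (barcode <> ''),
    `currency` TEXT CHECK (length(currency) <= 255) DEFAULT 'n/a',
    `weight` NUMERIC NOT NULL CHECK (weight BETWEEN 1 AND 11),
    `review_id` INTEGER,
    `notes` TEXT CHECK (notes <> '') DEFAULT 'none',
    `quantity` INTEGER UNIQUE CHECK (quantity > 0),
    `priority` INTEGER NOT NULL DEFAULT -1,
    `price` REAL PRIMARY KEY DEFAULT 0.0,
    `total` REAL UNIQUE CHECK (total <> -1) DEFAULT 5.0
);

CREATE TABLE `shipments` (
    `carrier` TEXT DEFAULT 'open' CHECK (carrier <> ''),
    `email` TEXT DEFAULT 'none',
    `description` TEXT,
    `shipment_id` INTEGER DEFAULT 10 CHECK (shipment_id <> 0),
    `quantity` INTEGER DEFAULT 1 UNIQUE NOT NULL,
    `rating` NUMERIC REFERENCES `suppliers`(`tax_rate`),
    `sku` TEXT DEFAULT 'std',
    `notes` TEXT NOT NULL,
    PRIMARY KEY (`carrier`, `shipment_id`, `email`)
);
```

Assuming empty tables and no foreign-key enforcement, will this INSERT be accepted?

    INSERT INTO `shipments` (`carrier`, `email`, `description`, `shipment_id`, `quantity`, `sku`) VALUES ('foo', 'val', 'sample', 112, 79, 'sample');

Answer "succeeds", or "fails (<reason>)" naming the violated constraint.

fails (NOT NULL on notes)

notes is omitted from the column list and has no DEFAULT, so it would receive NULL.
But notes is declared NOT NULL.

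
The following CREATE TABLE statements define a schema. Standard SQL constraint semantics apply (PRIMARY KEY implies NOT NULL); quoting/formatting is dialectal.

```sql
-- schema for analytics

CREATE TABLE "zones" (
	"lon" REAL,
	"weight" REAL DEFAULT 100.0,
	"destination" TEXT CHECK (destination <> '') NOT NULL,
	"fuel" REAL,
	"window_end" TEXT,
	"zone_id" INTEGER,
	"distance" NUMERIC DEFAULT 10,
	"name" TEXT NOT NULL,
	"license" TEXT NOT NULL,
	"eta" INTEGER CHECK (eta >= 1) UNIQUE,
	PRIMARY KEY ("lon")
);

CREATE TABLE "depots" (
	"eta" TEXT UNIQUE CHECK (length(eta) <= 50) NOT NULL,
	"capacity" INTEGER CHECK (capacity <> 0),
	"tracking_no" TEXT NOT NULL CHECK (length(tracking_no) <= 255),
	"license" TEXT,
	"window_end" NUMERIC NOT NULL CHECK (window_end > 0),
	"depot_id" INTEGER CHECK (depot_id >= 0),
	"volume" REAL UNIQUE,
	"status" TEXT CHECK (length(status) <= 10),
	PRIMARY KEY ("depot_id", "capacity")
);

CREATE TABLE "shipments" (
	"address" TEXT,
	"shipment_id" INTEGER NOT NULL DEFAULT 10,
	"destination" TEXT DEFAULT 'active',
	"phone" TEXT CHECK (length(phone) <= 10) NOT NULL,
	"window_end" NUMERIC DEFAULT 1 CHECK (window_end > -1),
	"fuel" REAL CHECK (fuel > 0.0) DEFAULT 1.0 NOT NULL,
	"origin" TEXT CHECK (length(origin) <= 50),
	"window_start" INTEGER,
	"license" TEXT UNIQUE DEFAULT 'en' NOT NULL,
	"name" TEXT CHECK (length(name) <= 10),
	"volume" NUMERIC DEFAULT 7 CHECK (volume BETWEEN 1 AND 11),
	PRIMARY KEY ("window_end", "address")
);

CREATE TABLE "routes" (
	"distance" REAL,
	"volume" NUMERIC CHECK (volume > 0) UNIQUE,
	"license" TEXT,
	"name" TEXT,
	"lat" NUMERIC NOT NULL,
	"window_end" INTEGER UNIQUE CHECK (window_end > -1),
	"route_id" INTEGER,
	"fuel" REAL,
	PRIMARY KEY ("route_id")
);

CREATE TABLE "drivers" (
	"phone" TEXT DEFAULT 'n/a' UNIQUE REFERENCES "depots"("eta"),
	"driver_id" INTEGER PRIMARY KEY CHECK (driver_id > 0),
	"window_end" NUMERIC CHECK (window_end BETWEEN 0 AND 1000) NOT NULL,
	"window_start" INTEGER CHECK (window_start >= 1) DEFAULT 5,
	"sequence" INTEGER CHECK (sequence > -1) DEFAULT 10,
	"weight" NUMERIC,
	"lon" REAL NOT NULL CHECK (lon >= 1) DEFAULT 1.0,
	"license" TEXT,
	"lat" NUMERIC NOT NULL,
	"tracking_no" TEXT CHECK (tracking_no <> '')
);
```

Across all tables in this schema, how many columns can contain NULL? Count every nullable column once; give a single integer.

26

zones: 6 nullable (weight, fuel, window_end, zone_id, distance, eta — PK (lon) and explicit NOT NULL columns excluded).
depots: 3 nullable (license, volume, status — PK (depot_id, capacity) and explicit NOT NULL columns excluded).
shipments: 5 nullable (destination, origin, window_start, name, volume — PK (window_end, address) and explicit NOT NULL columns excluded).
routes: 6 nullable (distance, volume, license, name, window_end, fuel — PK (route_id) and explicit NOT NULL columns excluded).
drivers: 6 nullable (phone, window_start, sequence, weight, license, tracking_no — PK (driver_id) and explicit NOT NULL columns excluded).
Total: 6 + 3 + 5 + 6 + 6 = 26.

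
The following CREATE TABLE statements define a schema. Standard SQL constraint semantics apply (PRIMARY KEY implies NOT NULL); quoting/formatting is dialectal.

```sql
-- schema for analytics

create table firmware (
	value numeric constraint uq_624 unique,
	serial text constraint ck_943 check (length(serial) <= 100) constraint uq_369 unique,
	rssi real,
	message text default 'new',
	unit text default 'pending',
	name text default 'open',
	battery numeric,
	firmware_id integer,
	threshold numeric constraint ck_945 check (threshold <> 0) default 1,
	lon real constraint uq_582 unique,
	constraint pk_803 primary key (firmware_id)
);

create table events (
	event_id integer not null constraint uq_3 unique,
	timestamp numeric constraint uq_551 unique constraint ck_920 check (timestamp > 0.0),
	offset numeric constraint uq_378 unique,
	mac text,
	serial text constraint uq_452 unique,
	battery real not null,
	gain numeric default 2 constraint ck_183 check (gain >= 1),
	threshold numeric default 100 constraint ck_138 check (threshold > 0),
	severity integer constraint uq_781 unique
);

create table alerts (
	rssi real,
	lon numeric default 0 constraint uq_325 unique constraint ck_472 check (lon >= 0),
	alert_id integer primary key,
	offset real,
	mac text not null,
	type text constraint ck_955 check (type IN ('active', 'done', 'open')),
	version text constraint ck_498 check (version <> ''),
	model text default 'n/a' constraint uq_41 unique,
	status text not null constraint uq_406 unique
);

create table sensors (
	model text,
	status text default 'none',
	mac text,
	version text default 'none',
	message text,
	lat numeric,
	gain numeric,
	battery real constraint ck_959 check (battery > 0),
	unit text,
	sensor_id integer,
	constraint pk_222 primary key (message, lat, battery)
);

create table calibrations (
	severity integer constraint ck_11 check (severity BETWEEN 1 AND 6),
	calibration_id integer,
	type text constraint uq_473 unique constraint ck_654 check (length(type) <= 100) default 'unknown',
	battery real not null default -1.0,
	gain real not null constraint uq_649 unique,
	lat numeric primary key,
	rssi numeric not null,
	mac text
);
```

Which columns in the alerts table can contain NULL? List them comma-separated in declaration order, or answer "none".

rssi, lon, offset, type, version, model

- rssi: no NOT NULL constraint applies → nullable.
- lon: CHECK does not forbid NULL (a CHECK constraint passes when its expression is NULL) → nullable.
- alert_id: part of the PRIMARY KEY, which implies NOT NULL → not nullable.
- offset: no NOT NULL constraint applies → nullable.
- mac: declared NOT NULL → not nullable.
- type: CHECK does not forbid NULL (a CHECK constraint passes when its expression is NULL) → nullable.
- version: CHECK does not forbid NULL (a CHECK constraint passes when its expression is NULL) → nullable.
- model: UNIQUE does not imply NOT NULL → nullable.
- status: declared NOT NULL → not nullable.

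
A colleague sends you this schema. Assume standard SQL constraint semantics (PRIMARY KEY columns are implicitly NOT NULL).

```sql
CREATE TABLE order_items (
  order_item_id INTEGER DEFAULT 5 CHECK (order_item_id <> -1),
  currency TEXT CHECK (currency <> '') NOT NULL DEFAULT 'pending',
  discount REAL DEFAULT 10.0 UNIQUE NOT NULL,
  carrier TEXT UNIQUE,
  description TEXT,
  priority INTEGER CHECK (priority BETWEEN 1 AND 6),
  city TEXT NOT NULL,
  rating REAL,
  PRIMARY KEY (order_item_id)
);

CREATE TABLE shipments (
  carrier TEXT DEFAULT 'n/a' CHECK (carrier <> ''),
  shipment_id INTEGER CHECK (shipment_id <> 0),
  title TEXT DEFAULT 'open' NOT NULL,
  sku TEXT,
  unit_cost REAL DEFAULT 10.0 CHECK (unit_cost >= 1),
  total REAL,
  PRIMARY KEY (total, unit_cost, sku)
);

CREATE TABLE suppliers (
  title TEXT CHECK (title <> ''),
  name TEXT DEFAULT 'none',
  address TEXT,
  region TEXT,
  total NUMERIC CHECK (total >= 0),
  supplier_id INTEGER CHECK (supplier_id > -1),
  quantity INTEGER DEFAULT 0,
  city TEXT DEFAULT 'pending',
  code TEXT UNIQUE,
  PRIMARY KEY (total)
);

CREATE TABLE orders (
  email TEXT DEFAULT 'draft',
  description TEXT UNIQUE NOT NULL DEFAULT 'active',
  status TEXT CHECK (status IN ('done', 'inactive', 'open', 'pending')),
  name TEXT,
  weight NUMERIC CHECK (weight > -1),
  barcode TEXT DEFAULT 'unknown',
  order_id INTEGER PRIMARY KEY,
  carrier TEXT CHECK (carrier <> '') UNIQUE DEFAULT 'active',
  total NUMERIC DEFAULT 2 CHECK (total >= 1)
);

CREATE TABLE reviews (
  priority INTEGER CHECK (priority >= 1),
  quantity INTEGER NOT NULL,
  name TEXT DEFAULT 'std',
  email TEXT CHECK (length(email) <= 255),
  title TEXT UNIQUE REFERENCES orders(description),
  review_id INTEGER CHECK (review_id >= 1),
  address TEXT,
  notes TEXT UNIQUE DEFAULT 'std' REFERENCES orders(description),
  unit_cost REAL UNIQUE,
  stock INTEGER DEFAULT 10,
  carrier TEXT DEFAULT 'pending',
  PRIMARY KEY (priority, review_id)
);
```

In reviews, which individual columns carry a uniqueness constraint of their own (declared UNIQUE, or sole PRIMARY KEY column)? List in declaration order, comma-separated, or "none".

title, notes, unit_cost

- priority: part of a composite PRIMARY KEY — only the tuple is unique, not this column on its own.
- quantity: no UNIQUE or single-column PK constraint.
- name: no UNIQUE or single-column PK constraint.
- email: no UNIQUE or single-column PK constraint.
- title: declared UNIQUE → unique.
- review_id: part of a composite PRIMARY KEY — only the tuple is unique, not this column on its own.
- address: no UNIQUE or single-column PK constraint.
- notes: declared UNIQUE → unique.
- unit_cost: declared UNIQUE → unique.
- stock: no UNIQUE or single-column PK constraint.
- carrier: no UNIQUE or single-column PK constraint.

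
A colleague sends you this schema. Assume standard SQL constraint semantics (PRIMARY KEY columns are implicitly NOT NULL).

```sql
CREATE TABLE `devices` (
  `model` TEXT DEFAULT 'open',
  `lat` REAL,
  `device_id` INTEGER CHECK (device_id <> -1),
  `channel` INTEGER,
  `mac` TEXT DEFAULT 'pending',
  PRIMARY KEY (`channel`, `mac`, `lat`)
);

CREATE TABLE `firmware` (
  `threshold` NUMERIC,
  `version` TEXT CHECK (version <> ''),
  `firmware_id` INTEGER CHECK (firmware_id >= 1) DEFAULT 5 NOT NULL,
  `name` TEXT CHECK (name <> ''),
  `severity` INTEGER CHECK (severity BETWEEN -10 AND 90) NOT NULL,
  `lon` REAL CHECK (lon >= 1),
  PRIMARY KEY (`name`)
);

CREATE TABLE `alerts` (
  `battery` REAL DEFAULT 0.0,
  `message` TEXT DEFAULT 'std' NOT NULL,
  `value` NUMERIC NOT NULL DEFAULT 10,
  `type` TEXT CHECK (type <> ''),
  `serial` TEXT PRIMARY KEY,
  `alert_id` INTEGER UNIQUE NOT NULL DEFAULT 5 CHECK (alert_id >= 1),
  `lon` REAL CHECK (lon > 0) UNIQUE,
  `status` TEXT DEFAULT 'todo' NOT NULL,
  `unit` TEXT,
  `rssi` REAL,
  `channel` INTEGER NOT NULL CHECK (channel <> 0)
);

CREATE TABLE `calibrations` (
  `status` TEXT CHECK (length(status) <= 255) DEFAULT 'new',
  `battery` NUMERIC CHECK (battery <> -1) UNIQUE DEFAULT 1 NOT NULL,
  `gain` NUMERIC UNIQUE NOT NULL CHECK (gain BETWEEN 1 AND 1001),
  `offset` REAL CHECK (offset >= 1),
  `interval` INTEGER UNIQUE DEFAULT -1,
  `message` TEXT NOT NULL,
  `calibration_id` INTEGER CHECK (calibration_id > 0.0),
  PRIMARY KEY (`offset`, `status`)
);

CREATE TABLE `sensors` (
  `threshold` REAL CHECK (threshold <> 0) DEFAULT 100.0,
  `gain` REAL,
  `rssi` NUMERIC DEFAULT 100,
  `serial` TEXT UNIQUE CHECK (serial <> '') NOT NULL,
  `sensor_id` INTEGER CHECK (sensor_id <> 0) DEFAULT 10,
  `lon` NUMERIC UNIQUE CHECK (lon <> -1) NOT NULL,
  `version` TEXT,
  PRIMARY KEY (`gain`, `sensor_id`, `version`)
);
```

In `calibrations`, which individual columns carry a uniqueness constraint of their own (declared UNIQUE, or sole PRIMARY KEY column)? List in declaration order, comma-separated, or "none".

- status: part of a composite PRIMARY KEY — only the tuple is unique, not this column on its own.
- battery: declared UNIQUE → unique.
- gain: declared UNIQUE → unique.
- offset: part of a composite PRIMARY KEY — only the tuple is unique, not this column on its own.
- interval: declared UNIQUE → unique.
- message: no UNIQUE or single-column PK constraint.
- calibration_id: no UNIQUE or single-column PK constraint.

battery, gain, interval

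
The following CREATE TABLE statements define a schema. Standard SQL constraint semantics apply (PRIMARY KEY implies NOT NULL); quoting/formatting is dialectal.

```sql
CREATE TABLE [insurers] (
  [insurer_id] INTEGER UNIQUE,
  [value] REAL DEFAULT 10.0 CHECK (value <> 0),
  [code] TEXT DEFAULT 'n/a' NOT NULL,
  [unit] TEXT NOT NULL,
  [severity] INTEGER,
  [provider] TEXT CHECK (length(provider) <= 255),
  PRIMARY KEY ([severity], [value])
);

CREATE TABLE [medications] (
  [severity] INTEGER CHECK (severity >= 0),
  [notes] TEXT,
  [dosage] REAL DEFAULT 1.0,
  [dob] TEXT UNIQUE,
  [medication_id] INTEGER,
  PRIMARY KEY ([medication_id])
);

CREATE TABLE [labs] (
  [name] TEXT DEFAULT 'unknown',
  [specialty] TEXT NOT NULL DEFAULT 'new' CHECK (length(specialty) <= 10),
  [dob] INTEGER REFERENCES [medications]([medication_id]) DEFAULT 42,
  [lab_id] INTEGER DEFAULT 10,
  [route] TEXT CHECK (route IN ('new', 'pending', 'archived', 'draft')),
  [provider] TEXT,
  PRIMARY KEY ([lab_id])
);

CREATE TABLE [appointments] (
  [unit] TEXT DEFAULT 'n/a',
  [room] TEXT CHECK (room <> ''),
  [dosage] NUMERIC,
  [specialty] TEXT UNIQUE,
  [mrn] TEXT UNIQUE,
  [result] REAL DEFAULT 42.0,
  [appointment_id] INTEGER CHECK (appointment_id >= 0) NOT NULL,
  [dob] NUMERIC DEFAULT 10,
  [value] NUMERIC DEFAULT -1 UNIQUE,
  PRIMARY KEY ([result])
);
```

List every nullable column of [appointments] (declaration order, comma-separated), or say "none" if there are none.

- unit: DEFAULT only fills an omitted column; an explicit NULL is still allowed → nullable.
- room: CHECK does not forbid NULL (a CHECK constraint passes when its expression is NULL) → nullable.
- dosage: no NOT NULL constraint applies → nullable.
- specialty: UNIQUE does not imply NOT NULL → nullable.
- mrn: UNIQUE does not imply NOT NULL → nullable.
- result: part of the PRIMARY KEY, which implies NOT NULL → not nullable.
- appointment_id: declared NOT NULL → not nullable.
- dob: DEFAULT only fills an omitted column; an explicit NULL is still allowed → nullable.
- value: UNIQUE does not imply NOT NULL → nullable.

unit, room, dosage, specialty, mrn, dob, value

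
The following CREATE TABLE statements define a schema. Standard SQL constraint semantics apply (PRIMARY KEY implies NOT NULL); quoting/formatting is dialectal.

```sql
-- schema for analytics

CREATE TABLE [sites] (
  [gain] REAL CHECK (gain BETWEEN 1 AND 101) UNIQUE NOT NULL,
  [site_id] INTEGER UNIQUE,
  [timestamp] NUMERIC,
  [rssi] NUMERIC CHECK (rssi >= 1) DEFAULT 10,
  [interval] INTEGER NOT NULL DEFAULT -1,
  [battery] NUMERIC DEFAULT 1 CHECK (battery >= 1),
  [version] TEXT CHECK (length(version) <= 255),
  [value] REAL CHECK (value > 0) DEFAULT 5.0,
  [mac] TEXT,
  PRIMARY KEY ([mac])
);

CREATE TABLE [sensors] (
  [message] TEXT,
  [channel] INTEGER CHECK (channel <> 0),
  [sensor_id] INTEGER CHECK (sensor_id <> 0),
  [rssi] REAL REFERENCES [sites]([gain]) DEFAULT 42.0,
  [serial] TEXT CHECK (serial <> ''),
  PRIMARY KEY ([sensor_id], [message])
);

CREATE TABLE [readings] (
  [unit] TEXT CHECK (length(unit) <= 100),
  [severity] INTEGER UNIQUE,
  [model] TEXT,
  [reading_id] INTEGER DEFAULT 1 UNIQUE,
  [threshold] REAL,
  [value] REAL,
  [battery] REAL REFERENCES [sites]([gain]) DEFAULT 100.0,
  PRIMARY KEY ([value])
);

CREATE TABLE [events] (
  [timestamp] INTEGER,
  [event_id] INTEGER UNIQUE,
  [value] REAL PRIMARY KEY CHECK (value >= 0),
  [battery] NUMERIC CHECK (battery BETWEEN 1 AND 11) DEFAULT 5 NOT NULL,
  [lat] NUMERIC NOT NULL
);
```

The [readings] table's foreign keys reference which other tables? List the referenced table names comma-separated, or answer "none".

sites

- battery REFERENCES sites(gain).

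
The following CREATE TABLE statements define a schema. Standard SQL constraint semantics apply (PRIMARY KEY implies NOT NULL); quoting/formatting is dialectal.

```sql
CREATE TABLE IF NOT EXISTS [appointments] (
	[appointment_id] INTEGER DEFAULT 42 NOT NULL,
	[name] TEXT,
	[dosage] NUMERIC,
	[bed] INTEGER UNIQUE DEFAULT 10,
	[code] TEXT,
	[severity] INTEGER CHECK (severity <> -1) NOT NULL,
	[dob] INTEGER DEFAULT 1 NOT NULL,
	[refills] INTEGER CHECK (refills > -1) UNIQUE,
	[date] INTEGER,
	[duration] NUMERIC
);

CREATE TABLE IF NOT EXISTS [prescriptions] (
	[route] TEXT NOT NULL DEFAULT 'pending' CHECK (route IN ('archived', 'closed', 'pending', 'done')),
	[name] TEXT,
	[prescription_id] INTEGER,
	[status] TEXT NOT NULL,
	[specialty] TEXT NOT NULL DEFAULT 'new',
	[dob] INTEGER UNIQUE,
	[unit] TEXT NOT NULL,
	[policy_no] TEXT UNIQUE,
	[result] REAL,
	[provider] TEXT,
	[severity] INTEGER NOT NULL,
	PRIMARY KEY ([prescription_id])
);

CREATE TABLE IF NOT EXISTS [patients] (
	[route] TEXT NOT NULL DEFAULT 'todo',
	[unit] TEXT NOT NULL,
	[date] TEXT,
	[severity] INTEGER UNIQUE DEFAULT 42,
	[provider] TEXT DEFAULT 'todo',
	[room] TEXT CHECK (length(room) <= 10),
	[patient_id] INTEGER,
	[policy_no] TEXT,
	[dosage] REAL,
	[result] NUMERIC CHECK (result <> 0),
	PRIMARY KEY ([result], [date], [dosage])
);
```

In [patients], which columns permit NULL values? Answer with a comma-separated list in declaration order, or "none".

- route: declared NOT NULL → not nullable.
- unit: declared NOT NULL → not nullable.
- date: part of the PRIMARY KEY, which implies NOT NULL → not nullable.
- severity: UNIQUE does not imply NOT NULL → nullable.
- provider: DEFAULT only fills an omitted column; an explicit NULL is still allowed → nullable.
- room: CHECK does not forbid NULL (a CHECK constraint passes when its expression is NULL) → nullable.
- patient_id: no NOT NULL constraint applies → nullable.
- policy_no: no NOT NULL constraint applies → nullable.
- dosage: part of the PRIMARY KEY, which implies NOT NULL → not nullable.
- result: part of the PRIMARY KEY, which implies NOT NULL → not nullable.

severity, provider, room, patient_id, policy_no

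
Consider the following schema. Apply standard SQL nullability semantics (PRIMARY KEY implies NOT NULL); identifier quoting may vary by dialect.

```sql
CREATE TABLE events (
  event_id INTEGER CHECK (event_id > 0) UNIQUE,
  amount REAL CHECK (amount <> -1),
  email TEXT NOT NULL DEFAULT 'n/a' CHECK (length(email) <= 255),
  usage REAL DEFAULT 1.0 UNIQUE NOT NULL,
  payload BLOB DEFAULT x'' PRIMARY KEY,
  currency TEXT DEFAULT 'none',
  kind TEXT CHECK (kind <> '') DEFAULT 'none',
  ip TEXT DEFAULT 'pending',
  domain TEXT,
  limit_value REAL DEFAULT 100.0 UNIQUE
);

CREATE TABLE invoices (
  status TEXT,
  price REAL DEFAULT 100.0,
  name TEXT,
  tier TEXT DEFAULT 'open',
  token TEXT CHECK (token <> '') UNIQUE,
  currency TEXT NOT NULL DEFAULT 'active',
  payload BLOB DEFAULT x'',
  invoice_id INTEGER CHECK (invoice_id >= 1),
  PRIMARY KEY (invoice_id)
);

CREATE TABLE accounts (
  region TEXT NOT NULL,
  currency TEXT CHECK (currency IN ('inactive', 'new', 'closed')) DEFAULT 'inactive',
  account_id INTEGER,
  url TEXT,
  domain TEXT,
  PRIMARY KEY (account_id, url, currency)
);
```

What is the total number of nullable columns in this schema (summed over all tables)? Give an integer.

14

events: 7 nullable (event_id, amount, currency, kind, ip, domain, limit_value — PK (payload) and explicit NOT NULL columns excluded).
invoices: 6 nullable (status, price, name, tier, token, payload — PK (invoice_id) and explicit NOT NULL columns excluded).
accounts: 1 nullable (domain — PK (account_id, url, currency) and explicit NOT NULL columns excluded).
Total: 7 + 6 + 1 = 14.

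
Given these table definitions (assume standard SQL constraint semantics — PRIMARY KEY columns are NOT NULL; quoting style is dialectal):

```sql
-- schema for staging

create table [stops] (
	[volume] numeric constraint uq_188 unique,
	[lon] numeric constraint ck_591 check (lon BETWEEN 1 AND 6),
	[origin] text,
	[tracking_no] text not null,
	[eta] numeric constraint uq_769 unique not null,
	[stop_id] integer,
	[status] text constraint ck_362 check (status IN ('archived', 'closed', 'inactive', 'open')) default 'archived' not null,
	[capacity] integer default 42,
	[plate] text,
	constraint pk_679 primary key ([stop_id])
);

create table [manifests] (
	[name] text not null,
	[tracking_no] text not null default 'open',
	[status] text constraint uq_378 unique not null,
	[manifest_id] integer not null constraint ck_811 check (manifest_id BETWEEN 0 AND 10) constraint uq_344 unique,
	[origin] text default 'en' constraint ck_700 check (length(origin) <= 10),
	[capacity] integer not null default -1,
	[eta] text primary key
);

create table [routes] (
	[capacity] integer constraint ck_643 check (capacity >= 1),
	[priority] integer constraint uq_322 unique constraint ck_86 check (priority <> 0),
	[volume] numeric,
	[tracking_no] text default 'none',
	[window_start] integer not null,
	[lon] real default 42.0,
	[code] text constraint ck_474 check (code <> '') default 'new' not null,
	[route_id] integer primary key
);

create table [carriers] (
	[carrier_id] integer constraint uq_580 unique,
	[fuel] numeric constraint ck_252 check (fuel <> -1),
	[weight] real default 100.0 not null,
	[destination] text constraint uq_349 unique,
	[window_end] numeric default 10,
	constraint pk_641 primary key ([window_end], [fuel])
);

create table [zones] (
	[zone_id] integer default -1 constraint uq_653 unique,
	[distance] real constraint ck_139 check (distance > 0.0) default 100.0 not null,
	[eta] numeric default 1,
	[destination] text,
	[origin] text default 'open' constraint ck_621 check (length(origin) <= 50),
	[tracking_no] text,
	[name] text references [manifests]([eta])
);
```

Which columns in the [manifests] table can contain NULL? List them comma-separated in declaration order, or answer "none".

- name: declared NOT NULL → not nullable.
- tracking_no: declared NOT NULL → not nullable.
- status: declared NOT NULL → not nullable.
- manifest_id: declared NOT NULL → not nullable.
- origin: CHECK does not forbid NULL (a CHECK constraint passes when its expression is NULL) → nullable.
- capacity: declared NOT NULL → not nullable.
- eta: part of the PRIMARY KEY, which implies NOT NULL → not nullable.

origin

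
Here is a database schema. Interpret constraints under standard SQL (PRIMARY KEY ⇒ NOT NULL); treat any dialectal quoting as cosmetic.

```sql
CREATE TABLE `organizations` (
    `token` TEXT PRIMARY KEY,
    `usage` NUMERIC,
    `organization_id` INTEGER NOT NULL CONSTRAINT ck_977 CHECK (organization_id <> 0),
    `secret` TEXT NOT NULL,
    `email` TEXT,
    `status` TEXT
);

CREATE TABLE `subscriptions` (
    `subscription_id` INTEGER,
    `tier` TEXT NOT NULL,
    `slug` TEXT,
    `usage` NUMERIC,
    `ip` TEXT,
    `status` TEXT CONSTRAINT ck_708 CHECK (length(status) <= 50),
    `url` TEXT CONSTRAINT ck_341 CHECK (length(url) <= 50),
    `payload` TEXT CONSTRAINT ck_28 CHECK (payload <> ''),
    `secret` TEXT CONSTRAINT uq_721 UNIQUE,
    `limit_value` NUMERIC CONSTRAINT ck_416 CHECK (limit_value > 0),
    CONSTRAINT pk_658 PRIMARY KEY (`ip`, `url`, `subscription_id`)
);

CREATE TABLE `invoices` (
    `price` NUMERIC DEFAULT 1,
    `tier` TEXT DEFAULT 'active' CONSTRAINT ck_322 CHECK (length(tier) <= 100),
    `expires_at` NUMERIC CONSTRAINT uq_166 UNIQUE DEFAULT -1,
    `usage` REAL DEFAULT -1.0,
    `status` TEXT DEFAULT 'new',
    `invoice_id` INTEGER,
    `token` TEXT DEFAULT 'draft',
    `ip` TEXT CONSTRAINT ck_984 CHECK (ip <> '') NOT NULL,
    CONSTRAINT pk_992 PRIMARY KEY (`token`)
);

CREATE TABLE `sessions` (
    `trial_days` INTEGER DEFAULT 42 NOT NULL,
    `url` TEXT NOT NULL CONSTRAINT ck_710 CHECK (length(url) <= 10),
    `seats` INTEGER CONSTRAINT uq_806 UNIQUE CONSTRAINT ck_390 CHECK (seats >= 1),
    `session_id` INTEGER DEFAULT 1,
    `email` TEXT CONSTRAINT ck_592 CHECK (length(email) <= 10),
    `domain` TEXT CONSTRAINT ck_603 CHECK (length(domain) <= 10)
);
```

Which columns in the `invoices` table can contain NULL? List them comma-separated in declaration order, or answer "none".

- price: DEFAULT only fills an omitted column; an explicit NULL is still allowed → nullable.
- tier: CHECK does not forbid NULL (a CHECK constraint passes when its expression is NULL) → nullable.
- expires_at: UNIQUE does not imply NOT NULL → nullable.
- usage: DEFAULT only fills an omitted column; an explicit NULL is still allowed → nullable.
- status: DEFAULT only fills an omitted column; an explicit NULL is still allowed → nullable.
- invoice_id: no NOT NULL constraint applies → nullable.
- token: part of the PRIMARY KEY, which implies NOT NULL → not nullable.
- ip: declared NOT NULL → not nullable.

price, tier, expires_at, usage, status, invoice_id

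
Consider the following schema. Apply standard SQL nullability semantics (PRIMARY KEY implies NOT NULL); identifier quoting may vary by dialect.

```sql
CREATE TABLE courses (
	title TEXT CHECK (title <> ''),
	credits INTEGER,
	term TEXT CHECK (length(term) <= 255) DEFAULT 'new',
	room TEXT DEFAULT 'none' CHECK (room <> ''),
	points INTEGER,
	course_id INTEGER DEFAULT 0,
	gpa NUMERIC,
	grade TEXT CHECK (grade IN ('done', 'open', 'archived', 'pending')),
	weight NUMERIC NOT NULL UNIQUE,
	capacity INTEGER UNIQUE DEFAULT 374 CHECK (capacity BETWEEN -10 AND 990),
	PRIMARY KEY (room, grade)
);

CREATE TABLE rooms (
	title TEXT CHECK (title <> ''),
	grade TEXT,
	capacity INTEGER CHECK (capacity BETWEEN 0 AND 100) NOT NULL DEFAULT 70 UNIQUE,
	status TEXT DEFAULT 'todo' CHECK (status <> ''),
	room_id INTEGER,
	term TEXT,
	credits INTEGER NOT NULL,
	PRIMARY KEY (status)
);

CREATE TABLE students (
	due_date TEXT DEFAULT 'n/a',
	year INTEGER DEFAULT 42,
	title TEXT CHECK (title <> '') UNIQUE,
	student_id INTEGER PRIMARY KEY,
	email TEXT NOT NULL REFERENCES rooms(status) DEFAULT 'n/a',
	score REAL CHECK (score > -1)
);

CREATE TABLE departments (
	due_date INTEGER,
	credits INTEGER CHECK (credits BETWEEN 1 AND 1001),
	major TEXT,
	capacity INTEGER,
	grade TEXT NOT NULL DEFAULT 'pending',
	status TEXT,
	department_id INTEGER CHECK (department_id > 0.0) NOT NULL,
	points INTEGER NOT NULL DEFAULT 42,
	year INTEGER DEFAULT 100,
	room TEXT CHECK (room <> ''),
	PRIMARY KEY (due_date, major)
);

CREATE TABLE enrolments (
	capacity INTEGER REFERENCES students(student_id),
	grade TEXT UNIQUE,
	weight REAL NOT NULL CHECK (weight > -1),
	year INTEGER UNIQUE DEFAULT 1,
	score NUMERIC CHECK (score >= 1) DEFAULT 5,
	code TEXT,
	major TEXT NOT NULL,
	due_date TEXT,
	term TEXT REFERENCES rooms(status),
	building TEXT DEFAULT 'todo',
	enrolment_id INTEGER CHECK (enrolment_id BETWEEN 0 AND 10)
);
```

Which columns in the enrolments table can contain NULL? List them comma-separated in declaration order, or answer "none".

- capacity: a foreign key column may be NULL unless separately constrained → nullable.
- grade: UNIQUE does not imply NOT NULL → nullable.
- weight: declared NOT NULL → not nullable.
- year: UNIQUE does not imply NOT NULL → nullable.
- score: CHECK does not forbid NULL (a CHECK constraint passes when its expression is NULL) → nullable.
- code: no NOT NULL constraint applies → nullable.
- major: declared NOT NULL → not nullable.
- due_date: no NOT NULL constraint applies → nullable.
- term: a foreign key column may be NULL unless separately constrained → nullable.
- building: DEFAULT only fills an omitted column; an explicit NULL is still allowed → nullable.
- enrolment_id: CHECK does not forbid NULL (a CHECK constraint passes when its expression is NULL) → nullable.

capacity, grade, year, score, code, due_date, term, building, enrolment_id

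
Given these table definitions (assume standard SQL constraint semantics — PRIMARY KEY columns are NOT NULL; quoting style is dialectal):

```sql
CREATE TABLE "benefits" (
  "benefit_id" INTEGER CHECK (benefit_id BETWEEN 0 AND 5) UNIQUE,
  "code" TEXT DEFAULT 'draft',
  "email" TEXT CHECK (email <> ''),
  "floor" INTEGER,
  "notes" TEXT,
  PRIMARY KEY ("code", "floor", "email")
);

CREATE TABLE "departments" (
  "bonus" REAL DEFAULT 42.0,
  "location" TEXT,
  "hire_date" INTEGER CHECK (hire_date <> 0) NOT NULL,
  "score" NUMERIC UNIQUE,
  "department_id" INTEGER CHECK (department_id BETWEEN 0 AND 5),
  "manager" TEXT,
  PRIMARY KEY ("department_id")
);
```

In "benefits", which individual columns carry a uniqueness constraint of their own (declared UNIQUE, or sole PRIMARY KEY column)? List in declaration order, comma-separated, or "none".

benefit_id

- benefit_id: declared UNIQUE → unique.
- code: part of a composite PRIMARY KEY — only the tuple is unique, not this column on its own.
- email: part of a composite PRIMARY KEY — only the tuple is unique, not this column on its own.
- floor: part of a composite PRIMARY KEY — only the tuple is unique, not this column on its own.
- notes: no UNIQUE or single-column PK constraint.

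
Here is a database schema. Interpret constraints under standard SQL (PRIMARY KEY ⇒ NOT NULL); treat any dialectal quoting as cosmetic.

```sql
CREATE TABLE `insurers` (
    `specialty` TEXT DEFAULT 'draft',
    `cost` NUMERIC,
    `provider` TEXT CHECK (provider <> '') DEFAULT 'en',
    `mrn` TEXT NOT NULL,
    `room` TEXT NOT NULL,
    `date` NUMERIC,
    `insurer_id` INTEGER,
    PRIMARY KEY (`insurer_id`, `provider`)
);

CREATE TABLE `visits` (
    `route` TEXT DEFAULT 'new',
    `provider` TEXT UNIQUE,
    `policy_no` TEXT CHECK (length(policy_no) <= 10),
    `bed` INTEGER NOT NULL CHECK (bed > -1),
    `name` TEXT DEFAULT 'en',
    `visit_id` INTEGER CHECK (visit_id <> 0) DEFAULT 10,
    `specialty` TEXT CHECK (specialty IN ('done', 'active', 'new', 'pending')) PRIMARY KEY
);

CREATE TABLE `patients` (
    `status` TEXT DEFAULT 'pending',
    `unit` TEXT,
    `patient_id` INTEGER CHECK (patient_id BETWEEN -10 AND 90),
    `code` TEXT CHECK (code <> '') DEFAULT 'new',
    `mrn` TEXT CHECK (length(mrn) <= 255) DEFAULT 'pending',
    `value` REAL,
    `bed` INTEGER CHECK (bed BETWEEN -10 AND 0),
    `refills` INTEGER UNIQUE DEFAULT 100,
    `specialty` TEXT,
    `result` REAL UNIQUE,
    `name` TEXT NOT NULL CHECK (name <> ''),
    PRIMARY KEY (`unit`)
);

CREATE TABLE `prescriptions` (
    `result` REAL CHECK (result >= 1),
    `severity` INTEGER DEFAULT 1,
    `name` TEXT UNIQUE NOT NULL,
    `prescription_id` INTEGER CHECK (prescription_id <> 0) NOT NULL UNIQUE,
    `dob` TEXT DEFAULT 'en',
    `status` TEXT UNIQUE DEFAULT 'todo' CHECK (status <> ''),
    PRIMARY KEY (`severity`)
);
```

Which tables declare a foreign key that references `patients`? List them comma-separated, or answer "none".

No REFERENCES clause anywhere in the schema names patients.

none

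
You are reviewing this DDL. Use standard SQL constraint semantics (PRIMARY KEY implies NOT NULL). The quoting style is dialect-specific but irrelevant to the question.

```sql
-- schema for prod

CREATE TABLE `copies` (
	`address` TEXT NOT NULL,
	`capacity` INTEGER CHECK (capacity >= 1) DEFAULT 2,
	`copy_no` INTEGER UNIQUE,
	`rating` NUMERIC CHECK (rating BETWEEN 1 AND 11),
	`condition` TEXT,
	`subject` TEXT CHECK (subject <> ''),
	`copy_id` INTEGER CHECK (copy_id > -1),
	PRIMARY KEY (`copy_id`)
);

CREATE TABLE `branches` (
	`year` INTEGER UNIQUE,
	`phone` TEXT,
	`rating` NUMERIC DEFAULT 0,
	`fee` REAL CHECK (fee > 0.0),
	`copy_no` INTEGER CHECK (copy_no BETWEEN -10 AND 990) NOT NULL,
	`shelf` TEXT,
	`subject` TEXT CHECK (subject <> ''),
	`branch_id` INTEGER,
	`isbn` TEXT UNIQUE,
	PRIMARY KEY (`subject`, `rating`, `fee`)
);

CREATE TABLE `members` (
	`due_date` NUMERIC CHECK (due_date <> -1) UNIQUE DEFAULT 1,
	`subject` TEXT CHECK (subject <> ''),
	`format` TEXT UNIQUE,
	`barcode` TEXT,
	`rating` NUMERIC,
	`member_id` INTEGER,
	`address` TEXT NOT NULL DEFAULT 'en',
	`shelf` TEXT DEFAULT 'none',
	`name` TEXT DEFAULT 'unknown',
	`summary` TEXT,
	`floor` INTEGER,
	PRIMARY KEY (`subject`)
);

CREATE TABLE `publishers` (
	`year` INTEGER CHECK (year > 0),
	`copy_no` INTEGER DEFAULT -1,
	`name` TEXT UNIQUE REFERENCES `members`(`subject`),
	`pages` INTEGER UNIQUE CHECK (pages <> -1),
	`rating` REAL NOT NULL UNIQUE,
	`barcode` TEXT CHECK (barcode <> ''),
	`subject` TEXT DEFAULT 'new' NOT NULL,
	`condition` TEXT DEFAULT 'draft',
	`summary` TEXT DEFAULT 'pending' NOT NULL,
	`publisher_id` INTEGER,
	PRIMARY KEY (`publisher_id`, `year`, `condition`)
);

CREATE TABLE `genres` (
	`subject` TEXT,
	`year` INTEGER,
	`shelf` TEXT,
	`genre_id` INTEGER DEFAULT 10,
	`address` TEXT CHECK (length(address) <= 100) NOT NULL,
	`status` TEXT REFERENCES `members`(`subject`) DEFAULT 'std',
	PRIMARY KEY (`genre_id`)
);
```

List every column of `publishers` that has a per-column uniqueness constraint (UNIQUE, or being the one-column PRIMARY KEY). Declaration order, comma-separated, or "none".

name, pages, rating

- year: part of a composite PRIMARY KEY — only the tuple is unique, not this column on its own.
- copy_no: no UNIQUE or single-column PK constraint.
- name: declared UNIQUE → unique.
- pages: declared UNIQUE → unique.
- rating: declared UNIQUE → unique.
- barcode: no UNIQUE or single-column PK constraint.
- subject: no UNIQUE or single-column PK constraint.
- condition: part of a composite PRIMARY KEY — only the tuple is unique, not this column on its own.
- summary: no UNIQUE or single-column PK constraint.
- publisher_id: part of a composite PRIMARY KEY — only the tuple is unique, not this column on its own.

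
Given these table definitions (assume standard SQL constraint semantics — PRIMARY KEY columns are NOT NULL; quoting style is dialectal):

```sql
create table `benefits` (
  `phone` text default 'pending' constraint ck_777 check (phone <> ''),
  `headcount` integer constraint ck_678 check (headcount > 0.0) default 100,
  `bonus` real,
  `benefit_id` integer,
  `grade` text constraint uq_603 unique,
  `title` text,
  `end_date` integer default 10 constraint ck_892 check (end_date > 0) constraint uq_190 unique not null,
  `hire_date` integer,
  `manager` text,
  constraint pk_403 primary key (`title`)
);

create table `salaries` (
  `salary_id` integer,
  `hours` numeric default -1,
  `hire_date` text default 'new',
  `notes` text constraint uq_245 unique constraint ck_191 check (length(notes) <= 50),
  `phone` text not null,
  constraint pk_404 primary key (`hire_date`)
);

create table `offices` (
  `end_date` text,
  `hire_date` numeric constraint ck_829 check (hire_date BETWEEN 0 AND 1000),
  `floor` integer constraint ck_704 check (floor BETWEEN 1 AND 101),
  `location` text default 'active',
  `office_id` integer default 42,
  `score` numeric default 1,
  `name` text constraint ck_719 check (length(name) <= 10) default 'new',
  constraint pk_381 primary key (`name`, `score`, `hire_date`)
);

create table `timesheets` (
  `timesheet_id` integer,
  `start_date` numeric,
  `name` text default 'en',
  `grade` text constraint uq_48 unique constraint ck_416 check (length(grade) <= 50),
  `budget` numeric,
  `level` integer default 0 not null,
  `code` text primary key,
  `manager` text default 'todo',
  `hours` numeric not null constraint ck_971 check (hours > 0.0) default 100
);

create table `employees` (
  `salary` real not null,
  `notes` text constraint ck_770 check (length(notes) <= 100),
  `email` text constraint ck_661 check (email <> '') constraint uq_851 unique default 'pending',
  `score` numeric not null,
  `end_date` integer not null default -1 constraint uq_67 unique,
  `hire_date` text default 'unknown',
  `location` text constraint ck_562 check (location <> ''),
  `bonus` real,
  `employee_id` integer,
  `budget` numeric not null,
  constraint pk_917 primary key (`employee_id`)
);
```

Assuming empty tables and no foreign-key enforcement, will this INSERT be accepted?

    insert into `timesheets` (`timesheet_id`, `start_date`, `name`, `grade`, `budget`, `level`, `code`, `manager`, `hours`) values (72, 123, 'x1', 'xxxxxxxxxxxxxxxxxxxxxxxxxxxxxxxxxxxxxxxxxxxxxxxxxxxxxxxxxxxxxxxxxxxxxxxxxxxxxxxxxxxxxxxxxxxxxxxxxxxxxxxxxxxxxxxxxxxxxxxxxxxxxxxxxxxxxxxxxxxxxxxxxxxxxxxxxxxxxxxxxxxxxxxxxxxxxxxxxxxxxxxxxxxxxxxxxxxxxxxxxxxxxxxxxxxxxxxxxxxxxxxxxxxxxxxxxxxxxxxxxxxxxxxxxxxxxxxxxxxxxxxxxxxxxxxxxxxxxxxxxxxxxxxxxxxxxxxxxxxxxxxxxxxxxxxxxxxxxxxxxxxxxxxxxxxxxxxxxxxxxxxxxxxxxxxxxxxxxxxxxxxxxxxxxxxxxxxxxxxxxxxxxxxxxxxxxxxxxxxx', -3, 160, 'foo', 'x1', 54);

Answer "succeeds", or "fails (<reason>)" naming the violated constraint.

The value 'xxxxxxxxxxxxxxxxxxxxxxxxxxxxxxxxxxxxxxxxxxxxxxxxxxxxxxxxxxxxxxxxxxxxxxxxxxxxxxxxxxxxxxxxxxxxxxxxxxxxxxxxxxxxxxxxxxxxxxxxxxxxxxxxxxxxxxxxxxxxxxxxxxxxxxxxxxxxxxxxxxxxxxxxxxxxxxxxxxxxxxxxxxxxxxxxxxxxxxxxxxxxxxxxxxxxxxxxxxxxxxxxxxxxxxxxxxxxxxxxxxxxxxxxxxxxxxxxxxxxxxxxxxxxxxxxxxxxxxxxxxxxxxxxxxxxxxxxxxxxxxxxxxxxxxxxxxxxxxxxxxxxxxxxxxxxxxxxxxxxxxxxxxxxxxxxxxxxxxxxxxxxxxxxxxxxxxxxxxxxxxxxxxxxxxxxxxxxxxxx' for grade violates CHECK (length(grade) <= 50).

fails (CHECK on grade)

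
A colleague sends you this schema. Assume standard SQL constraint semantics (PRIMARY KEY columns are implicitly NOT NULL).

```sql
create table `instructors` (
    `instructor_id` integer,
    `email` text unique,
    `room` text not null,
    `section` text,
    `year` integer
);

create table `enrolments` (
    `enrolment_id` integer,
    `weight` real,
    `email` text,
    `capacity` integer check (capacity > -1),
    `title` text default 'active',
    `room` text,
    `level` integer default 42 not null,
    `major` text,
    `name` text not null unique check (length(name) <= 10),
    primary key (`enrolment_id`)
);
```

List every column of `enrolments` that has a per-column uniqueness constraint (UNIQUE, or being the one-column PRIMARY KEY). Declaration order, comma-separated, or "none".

enrolment_id, name

- enrolment_id: single-column PRIMARY KEY → unique.
- weight: no UNIQUE or single-column PK constraint.
- email: no UNIQUE or single-column PK constraint.
- capacity: no UNIQUE or single-column PK constraint.
- title: no UNIQUE or single-column PK constraint.
- room: no UNIQUE or single-column PK constraint.
- level: no UNIQUE or single-column PK constraint.
- major: no UNIQUE or single-column PK constraint.
- name: declared UNIQUE → unique.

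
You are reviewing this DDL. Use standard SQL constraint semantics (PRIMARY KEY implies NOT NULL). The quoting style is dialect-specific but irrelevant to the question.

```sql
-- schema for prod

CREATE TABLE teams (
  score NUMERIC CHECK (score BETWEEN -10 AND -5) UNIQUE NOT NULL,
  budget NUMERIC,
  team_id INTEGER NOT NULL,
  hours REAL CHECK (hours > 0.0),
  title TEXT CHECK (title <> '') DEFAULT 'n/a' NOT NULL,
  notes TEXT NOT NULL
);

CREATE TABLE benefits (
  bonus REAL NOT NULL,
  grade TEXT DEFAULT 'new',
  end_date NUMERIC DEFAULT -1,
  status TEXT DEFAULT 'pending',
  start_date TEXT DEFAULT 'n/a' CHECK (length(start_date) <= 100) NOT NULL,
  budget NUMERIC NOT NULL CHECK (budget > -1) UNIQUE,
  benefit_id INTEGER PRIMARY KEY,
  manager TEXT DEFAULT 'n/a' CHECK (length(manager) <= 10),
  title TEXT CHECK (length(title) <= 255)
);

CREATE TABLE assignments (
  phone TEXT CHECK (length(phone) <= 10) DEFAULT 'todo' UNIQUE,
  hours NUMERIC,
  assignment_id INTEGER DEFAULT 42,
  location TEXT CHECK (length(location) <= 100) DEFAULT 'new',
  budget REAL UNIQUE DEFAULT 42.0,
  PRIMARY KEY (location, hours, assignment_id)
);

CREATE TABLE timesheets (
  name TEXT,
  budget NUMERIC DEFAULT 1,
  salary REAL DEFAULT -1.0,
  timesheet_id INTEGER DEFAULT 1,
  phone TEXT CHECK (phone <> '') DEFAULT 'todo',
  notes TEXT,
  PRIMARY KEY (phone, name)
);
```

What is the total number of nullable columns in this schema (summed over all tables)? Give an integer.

13

teams: 2 nullable (budget, hours — PK none and explicit NOT NULL columns excluded).
benefits: 5 nullable (grade, end_date, status, manager, title — PK (benefit_id) and explicit NOT NULL columns excluded).
assignments: 2 nullable (phone, budget — PK (location, hours, assignment_id) and explicit NOT NULL columns excluded).
timesheets: 4 nullable (budget, salary, timesheet_id, notes — PK (phone, name) and explicit NOT NULL columns excluded).
Total: 2 + 5 + 2 + 4 = 13.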